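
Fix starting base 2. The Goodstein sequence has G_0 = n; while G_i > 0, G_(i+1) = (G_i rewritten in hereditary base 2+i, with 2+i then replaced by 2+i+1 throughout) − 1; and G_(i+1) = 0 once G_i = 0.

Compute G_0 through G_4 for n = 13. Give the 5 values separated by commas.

13, 108, 1279, 16092, 280711

step 0: 13 = 2^(2 + 1) + 2^2 + 1; sub 3 for 2: 3^(3 + 1) + 3^3 + 1; = 109; G_1 = 109−1 = 108
step 1: 108 = 3^(3 + 1) + 3^3; sub 4 for 3: 4^(4 + 1) + 4^4; = 1280; G_2 = 1280−1 = 1279
step 2: 1279 = 4^(4 + 1) + 3·4^3 + 3·4^2 + 3·4 + 3; sub 5 for 4: 5^(5 + 1) + 3·5^3 + 3·5^2 + 3·5 + 3; = 16093; G_3 = 16093−1 = 16092
step 3: 16092 = 5^(5 + 1) + 3·5^3 + 3·5^2 + 3·5 + 2; sub 6 for 5: 6^(6 + 1) + 3·6^3 + 3·6^2 + 3·6 + 2; = 280712; G_4 = 280712−1 = 280711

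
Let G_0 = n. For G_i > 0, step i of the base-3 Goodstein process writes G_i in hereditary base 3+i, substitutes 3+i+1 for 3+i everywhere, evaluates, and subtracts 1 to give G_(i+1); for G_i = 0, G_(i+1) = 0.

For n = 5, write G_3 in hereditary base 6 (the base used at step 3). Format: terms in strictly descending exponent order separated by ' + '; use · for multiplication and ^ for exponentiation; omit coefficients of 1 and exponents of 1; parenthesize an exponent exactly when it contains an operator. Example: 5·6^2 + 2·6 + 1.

5

[0] 5 ≡ 3 + 2 (base 3). Lift 4: 6. −1: 5.
[1] 5 ≡ 4 + 1 (base 4). Lift 5: 6. −1: 5.
[2] 5 ≡ 5 (base 5). Lift 6: 6. −1: 5.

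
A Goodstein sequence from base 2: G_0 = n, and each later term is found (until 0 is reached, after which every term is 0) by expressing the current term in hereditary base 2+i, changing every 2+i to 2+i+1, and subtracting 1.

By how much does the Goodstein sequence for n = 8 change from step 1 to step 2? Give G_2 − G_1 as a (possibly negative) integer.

473

[0] 8 ≡ 2^(2 + 1) (base 2). Lift 3: 81. −1: 80.
[1] 80 ≡ 2·3^3 + 2·3^2 + 2·3 + 2 (base 3). Lift 4: 554. −1: 553.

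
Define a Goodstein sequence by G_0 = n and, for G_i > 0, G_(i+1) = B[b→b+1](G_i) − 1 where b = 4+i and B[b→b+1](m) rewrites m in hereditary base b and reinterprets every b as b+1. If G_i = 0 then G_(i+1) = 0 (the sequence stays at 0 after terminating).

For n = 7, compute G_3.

7 —HB4→ 4 + 3 —bump→ 5 + 3 = 8 —(−1)→ 7
7 —HB5→ 5 + 2 —bump→ 6 + 2 = 8 —(−1)→ 7
7 —HB6→ 6 + 1 —bump→ 7 + 1 = 8 —(−1)→ 7

7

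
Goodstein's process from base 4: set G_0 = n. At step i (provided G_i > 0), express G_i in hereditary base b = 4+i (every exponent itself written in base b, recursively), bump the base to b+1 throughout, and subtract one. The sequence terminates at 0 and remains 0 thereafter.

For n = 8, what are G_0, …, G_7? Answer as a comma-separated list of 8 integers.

[0] 8 ≡ 2·4 (base 4). Lift 5: 10. −1: 9.
[1] 9 ≡ 5 + 4 (base 5). Lift 6: 10. −1: 9.
[2] 9 ≡ 6 + 3 (base 6). Lift 7: 10. −1: 9.
[3] 9 ≡ 7 + 2 (base 7). Lift 8: 10. −1: 9.
[4] 9 ≡ 8 + 1 (base 8). Lift 9: 10. −1: 9.
[5] 9 ≡ 9 (base 9). Lift 10: 10. −1: 9.
[6] 9 ≡ 9 (base 10). Lift 11: 9. −1: 8.

8, 9, 9, 9, 9, 9, 9, 8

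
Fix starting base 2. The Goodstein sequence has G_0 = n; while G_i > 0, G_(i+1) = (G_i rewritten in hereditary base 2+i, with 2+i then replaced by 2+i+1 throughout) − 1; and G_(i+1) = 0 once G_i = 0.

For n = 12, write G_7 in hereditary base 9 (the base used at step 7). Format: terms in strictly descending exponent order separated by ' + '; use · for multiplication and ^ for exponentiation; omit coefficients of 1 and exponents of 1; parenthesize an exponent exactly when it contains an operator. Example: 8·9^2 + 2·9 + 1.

9^(9 + 1) + 2·9^2 + 9 + 2

i=0: 12 = 2^(2 + 1) + 2^2 (b=2); 2→3: 3^(3 + 1) + 3^3 = 108; 108−1 = 107
i=1: 107 = 3^(3 + 1) + 2·3^2 + 2·3 + 2 (b=3); 3→4: 4^(4 + 1) + 2·4^2 + 2·4 + 2 = 1066; 1066−1 = 1065
i=2: 1065 = 4^(4 + 1) + 2·4^2 + 2·4 + 1 (b=4); 4→5: 5^(5 + 1) + 2·5^2 + 2·5 + 1 = 15686; 15686−1 = 15685
i=3: 15685 = 5^(5 + 1) + 2·5^2 + 2·5 (b=5); 5→6: 6^(6 + 1) + 2·6^2 + 2·6 = 280020; 280020−1 = 280019
i=4: 280019 = 6^(6 + 1) + 2·6^2 + 6 + 5 (b=6); 6→7: 7^(7 + 1) + 2·7^2 + 7 + 5 = 5764911; 5764911−1 = 5764910
i=5: 5764910 = 7^(7 + 1) + 2·7^2 + 7 + 4 (b=7); 7→8: 8^(8 + 1) + 2·8^2 + 8 + 4 = 134217868; 134217868−1 = 134217867
i=6: 134217867 = 8^(8 + 1) + 2·8^2 + 8 + 3 (b=8); 8→9: 9^(9 + 1) + 2·9^2 + 9 + 3 = 3486784575; 3486784575−1 = 3486784574
i=7: 3486784574 = 9^(9 + 1) + 2·9^2 + 9 + 2 (b=9); 9→10: 10^(10 + 1) + 2·10^2 + 10 + 2 = 100000000212; 100000000212−1 = 100000000211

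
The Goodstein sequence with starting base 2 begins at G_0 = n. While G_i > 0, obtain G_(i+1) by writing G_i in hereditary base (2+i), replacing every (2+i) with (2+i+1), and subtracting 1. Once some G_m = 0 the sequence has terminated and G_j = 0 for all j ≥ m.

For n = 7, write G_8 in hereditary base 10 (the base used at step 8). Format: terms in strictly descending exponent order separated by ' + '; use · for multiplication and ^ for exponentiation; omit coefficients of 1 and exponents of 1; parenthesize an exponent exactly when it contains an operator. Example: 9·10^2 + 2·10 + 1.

7·10^7 + 7·10^6 + 7·10^5 + 7·10^4 + 7·10^3 + 7·10^2 + 7·10 + 5

base 2: 7 = 2^2 + 2 + 1; at 3: 3^3 + 3 + 1 = 31; next = 30
base 3: 30 = 3^3 + 3; at 4: 4^4 + 4 = 260; next = 259
base 4: 259 = 4^4 + 3; at 5: 5^5 + 3 = 3128; next = 3127
base 5: 3127 = 5^5 + 2; at 6: 6^6 + 2 = 46658; next = 46657
base 6: 46657 = 6^6 + 1; at 7: 7^7 + 1 = 823544; next = 823543
base 7: 823543 = 7^7; at 8: 8^8 = 16777216; next = 16777215
base 8: 16777215 = 7·8^7 + 7·8^6 + 7·8^5 + 7·8^4 + 7·8^3 + 7·8^2 + 7·8 + 7; at 9: 7·9^7 + 7·9^6 + 7·9^5 + 7·9^4 + 7·9^3 + 7·9^2 + 7·9 + 7 = 37665880; next = 37665879
base 9: 37665879 = 7·9^7 + 7·9^6 + 7·9^5 + 7·9^4 + 7·9^3 + 7·9^2 + 7·9 + 6; at 10: 7·10^7 + 7·10^6 + 7·10^5 + 7·10^4 + 7·10^3 + 7·10^2 + 7·10 + 6 = 77777776; next = 77777775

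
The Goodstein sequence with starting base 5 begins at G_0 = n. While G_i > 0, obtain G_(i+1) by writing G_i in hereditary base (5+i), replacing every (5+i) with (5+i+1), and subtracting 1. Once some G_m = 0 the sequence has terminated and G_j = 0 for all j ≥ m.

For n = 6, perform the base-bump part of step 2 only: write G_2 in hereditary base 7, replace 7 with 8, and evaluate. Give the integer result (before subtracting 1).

G_0=6  [base 5] 5 + 1  →[5↦6]→  6 + 1 = 7  −1 ⇒ G_1=6
G_1=6  [base 6] 6  →[6↦7]→  7 = 7  −1 ⇒ G_2=6
G_2=6  [base 7] 6  →[7↦8]→  6 = 6  −1 ⇒ G_3=5

6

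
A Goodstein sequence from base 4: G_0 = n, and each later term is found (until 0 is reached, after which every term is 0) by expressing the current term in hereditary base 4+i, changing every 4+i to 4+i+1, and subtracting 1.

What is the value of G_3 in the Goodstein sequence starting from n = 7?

7

G_0=7  [base 4] 4 + 3  →[4↦5]→  5 + 3 = 8  −1 ⇒ G_1=7
G_1=7  [base 5] 5 + 2  →[5↦6]→  6 + 2 = 8  −1 ⇒ G_2=7
G_2=7  [base 6] 6 + 1  →[6↦7]→  7 + 1 = 8  −1 ⇒ G_3=7
G_3=7  [base 7] 7  →[7↦8]→  8 = 8  −1 ⇒ G_4=7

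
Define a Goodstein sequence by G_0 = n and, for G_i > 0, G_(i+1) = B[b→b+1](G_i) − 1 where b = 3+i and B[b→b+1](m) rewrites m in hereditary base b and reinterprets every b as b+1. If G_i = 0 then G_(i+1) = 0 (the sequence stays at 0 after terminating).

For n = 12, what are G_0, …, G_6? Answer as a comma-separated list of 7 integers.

12, 19, 27, 37, 49, 63, 69

[0] 12 ≡ 3^2 + 3 (base 3). Lift 4: 20. −1: 19.
[1] 19 ≡ 4^2 + 3 (base 4). Lift 5: 28. −1: 27.
[2] 27 ≡ 5^2 + 2 (base 5). Lift 6: 38. −1: 37.
[3] 37 ≡ 6^2 + 1 (base 6). Lift 7: 50. −1: 49.
[4] 49 ≡ 7^2 (base 7). Lift 8: 64. −1: 63.
[5] 63 ≡ 7·8 + 7 (base 8). Lift 9: 70. −1: 69.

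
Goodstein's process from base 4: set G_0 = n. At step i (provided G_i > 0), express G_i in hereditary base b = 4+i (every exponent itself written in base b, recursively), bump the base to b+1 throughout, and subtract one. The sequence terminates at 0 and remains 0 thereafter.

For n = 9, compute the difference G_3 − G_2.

[0] 9 ≡ 2·4 + 1 (base 4). Lift 5: 11. −1: 10.
[1] 10 ≡ 2·5 (base 5). Lift 6: 12. −1: 11.
[2] 11 ≡ 6 + 5 (base 6). Lift 7: 12. −1: 11.

0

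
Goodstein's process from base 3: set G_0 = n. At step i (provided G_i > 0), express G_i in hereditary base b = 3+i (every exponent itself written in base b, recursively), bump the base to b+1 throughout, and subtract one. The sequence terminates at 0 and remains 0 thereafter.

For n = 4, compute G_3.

(0) 4|_3 = 3 + 1 ↦ 4 + 1|_4 = 5 ⇒ 4
(1) 4|_4 = 4 ↦ 5|_5 = 5 ⇒ 4
(2) 4|_5 = 4 ↦ 4|_6 = 4 ⇒ 3
(3) 3|_6 = 3 ↦ 3|_7 = 3 ⇒ 2

3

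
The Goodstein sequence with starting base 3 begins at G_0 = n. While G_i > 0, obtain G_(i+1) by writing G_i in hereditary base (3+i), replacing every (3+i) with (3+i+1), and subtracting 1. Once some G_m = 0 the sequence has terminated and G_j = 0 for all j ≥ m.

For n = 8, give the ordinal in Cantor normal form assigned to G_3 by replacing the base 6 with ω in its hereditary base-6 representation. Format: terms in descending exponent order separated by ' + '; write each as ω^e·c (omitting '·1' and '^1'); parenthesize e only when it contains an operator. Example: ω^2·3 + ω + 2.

ω + 5

(0) 8|_3 = 2·3 + 2 ↦ 2·4 + 2|_4 = 10 ⇒ 9
(1) 9|_4 = 2·4 + 1 ↦ 2·5 + 1|_5 = 11 ⇒ 10
(2) 10|_5 = 2·5 ↦ 2·6|_6 = 12 ⇒ 11
(3) 11|_6 = 6 + 5 ↦ 7 + 5|_7 = 12 ⇒ 11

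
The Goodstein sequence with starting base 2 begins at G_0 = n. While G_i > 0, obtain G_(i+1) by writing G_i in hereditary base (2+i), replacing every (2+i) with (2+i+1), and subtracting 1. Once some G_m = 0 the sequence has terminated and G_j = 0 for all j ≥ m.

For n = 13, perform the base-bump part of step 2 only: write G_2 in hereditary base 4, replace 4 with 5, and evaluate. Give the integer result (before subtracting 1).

G_0 = 13. HB_2(13) = 2^(2 + 1) + 2^2 + 1. Bump = 109. G_1 = 108.
G_1 = 108. HB_3(108) = 3^(3 + 1) + 3^3. Bump = 1280. G_2 = 1279.

16093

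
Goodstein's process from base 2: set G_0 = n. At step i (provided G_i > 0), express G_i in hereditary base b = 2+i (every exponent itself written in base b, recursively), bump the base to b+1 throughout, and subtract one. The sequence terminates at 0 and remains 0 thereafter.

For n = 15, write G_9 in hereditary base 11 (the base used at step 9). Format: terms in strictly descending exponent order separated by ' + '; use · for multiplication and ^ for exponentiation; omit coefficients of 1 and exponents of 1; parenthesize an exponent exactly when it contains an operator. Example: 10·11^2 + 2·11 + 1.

11^(11 + 1) + 7·11^7 + 7·11^6 + 7·11^5 + 7·11^4 + 7·11^3 + 7·11^2 + 7·11 + 4

G_0 = 15. HB_2(15) = 2^(2 + 1) + 2^2 + 2 + 1. Bump = 112. G_1 = 111.
G_1 = 111. HB_3(111) = 3^(3 + 1) + 3^3 + 3. Bump = 1284. G_2 = 1283.
G_2 = 1283. HB_4(1283) = 4^(4 + 1) + 4^4 + 3. Bump = 18753. G_3 = 18752.
G_3 = 18752. HB_5(18752) = 5^(5 + 1) + 5^5 + 2. Bump = 326594. G_4 = 326593.
G_4 = 326593. HB_6(326593) = 6^(6 + 1) + 6^6 + 1. Bump = 6588345. G_5 = 6588344.
G_5 = 6588344. HB_7(6588344) = 7^(7 + 1) + 7^7. Bump = 150994944. G_6 = 150994943.
G_6 = 150994943. HB_8(150994943) = 8^(8 + 1) + 7·8^7 + 7·8^6 + 7·8^5 + 7·8^4 + 7·8^3 + 7·8^2 + 7·8 + 7. Bump = 3524450281. G_7 = 3524450280.
G_7 = 3524450280. HB_9(3524450280) = 9^(9 + 1) + 7·9^7 + 7·9^6 + 7·9^5 + 7·9^4 + 7·9^3 + 7·9^2 + 7·9 + 6. Bump = 100077777776. G_8 = 100077777775.
G_8 = 100077777775. HB_10(100077777775) = 10^(10 + 1) + 7·10^7 + 7·10^6 + 7·10^5 + 7·10^4 + 7·10^3 + 7·10^2 + 7·10 + 5. Bump = 3138578427935. G_9 = 3138578427934.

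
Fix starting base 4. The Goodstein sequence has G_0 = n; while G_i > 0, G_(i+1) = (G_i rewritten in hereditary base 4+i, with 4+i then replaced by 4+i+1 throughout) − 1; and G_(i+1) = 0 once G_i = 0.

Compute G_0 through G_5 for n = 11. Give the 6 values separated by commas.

11, 12, 13, 14, 15, 15

G_0=11  [base 4] 2·4 + 3  →[4↦5]→  2·5 + 3 = 13  −1 ⇒ G_1=12
G_1=12  [base 5] 2·5 + 2  →[5↦6]→  2·6 + 2 = 14  −1 ⇒ G_2=13
G_2=13  [base 6] 2·6 + 1  →[6↦7]→  2·7 + 1 = 15  −1 ⇒ G_3=14
G_3=14  [base 7] 2·7  →[7↦8]→  2·8 = 16  −1 ⇒ G_4=15
G_4=15  [base 8] 8 + 7  →[8↦9]→  9 + 7 = 16  −1 ⇒ G_5=15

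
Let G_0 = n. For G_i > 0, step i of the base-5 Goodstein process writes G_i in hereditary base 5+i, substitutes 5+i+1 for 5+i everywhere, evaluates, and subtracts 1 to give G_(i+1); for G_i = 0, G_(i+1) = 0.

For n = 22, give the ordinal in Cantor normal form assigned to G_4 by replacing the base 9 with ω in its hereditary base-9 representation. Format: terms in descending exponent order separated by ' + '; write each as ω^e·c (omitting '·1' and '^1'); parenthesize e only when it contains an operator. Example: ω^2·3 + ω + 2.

[0] 22 ≡ 4·5 + 2 (base 5). Lift 6: 26. −1: 25.
[1] 25 ≡ 4·6 + 1 (base 6). Lift 7: 29. −1: 28.
[2] 28 ≡ 4·7 (base 7). Lift 8: 32. −1: 31.
[3] 31 ≡ 3·8 + 7 (base 8). Lift 9: 34. −1: 33.
[4] 33 ≡ 3·9 + 6 (base 9). Lift 10: 36. −1: 35.

ω·3 + 6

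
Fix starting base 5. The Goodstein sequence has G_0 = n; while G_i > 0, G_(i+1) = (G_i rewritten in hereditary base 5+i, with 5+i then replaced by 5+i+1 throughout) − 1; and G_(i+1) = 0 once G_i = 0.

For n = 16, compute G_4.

i=0: 16 = 3·5 + 1 (b=5); 5→6: 3·6 + 1 = 19; 19−1 = 18
i=1: 18 = 3·6 (b=6); 6→7: 3·7 = 21; 21−1 = 20
i=2: 20 = 2·7 + 6 (b=7); 7→8: 2·8 + 6 = 22; 22−1 = 21
i=3: 21 = 2·8 + 5 (b=8); 8→9: 2·9 + 5 = 23; 23−1 = 22
i=4: 22 = 2·9 + 4 (b=9); 9→10: 2·10 + 4 = 24; 24−1 = 23

22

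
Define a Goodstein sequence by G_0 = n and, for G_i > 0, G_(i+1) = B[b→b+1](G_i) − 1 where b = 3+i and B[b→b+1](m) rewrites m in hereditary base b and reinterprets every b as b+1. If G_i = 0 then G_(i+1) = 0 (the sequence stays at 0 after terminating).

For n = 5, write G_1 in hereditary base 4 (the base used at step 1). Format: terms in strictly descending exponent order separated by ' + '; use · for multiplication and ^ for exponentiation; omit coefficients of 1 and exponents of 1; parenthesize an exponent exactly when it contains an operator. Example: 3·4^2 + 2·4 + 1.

step 0: 5 = 3 + 2; sub 4 for 3: 4 + 2; = 6; G_1 = 6−1 = 5
step 1: 5 = 4 + 1; sub 5 for 4: 5 + 1; = 6; G_2 = 6−1 = 5

4 + 1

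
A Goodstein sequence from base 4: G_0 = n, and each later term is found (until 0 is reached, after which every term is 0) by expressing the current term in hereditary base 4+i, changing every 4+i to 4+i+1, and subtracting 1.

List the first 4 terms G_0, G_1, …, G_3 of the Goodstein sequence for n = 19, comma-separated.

19, 27, 37, 49

[0] 19 ≡ 4^2 + 3 (base 4). Lift 5: 28. −1: 27.
[1] 27 ≡ 5^2 + 2 (base 5). Lift 6: 38. −1: 37.
[2] 37 ≡ 6^2 + 1 (base 6). Lift 7: 50. −1: 49.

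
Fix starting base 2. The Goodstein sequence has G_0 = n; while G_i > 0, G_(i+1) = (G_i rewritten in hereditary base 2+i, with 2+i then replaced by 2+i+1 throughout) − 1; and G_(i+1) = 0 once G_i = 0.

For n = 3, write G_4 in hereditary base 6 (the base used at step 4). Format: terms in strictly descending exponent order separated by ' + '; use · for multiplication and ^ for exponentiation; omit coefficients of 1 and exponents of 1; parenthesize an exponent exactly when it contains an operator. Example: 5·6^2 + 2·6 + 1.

1

[0] 3 ≡ 2 + 1 (base 2). Lift 3: 4. −1: 3.
[1] 3 ≡ 3 (base 3). Lift 4: 4. −1: 3.
[2] 3 ≡ 3 (base 4). Lift 5: 3. −1: 2.
[3] 2 ≡ 2 (base 5). Lift 6: 2. −1: 1.
[4] 1 ≡ 1 (base 6). Lift 7: 1. −1: 0.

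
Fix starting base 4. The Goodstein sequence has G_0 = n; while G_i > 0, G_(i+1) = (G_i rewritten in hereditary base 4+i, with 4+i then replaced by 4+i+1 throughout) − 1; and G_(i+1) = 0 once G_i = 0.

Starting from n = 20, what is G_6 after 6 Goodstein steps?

99

(0) 20|_4 = 4^2 + 4 ↦ 5^2 + 5|_5 = 30 ⇒ 29
(1) 29|_5 = 5^2 + 4 ↦ 6^2 + 4|_6 = 40 ⇒ 39
(2) 39|_6 = 6^2 + 3 ↦ 7^2 + 3|_7 = 52 ⇒ 51
(3) 51|_7 = 7^2 + 2 ↦ 8^2 + 2|_8 = 66 ⇒ 65
(4) 65|_8 = 8^2 + 1 ↦ 9^2 + 1|_9 = 82 ⇒ 81
(5) 81|_9 = 9^2 ↦ 10^2|_10 = 100 ⇒ 99
(6) 99|_10 = 9·10 + 9 ↦ 9·11 + 9|_11 = 108 ⇒ 107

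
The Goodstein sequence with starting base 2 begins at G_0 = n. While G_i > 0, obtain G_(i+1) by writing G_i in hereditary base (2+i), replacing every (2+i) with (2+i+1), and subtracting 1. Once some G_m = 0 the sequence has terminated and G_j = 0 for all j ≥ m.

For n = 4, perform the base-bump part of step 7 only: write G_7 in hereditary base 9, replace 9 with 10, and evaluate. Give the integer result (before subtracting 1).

G_0 = 4. HB_2(4) = 2^2. Bump = 27. G_1 = 26.
G_1 = 26. HB_3(26) = 2·3^2 + 2·3 + 2. Bump = 42. G_2 = 41.
G_2 = 41. HB_4(41) = 2·4^2 + 2·4 + 1. Bump = 61. G_3 = 60.
G_3 = 60. HB_5(60) = 2·5^2 + 2·5. Bump = 84. G_4 = 83.
G_4 = 83. HB_6(83) = 2·6^2 + 6 + 5. Bump = 110. G_5 = 109.
G_5 = 109. HB_7(109) = 2·7^2 + 7 + 4. Bump = 140. G_6 = 139.
G_6 = 139. HB_8(139) = 2·8^2 + 8 + 3. Bump = 174. G_7 = 173.

212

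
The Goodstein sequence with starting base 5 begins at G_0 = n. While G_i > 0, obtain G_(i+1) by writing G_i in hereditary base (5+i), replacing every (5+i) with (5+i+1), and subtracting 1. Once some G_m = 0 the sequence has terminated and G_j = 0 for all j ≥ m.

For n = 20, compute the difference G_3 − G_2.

2

step 0: 20 = 4·5; sub 6 for 5: 4·6; = 24; G_1 = 24−1 = 23
step 1: 23 = 3·6 + 5; sub 7 for 6: 3·7 + 5; = 26; G_2 = 26−1 = 25
step 2: 25 = 3·7 + 4; sub 8 for 7: 3·8 + 4; = 28; G_3 = 28−1 = 27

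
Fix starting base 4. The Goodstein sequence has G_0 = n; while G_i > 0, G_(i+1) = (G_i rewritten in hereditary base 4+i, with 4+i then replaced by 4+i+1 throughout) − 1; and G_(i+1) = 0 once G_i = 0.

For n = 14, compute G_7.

24

step 0: 14 = 3·4 + 2; sub 5 for 4: 3·5 + 2; = 17; G_1 = 17−1 = 16
step 1: 16 = 3·5 + 1; sub 6 for 5: 3·6 + 1; = 19; G_2 = 19−1 = 18
step 2: 18 = 3·6; sub 7 for 6: 3·7; = 21; G_3 = 21−1 = 20
step 3: 20 = 2·7 + 6; sub 8 for 7: 2·8 + 6; = 22; G_4 = 22−1 = 21
step 4: 21 = 2·8 + 5; sub 9 for 8: 2·9 + 5; = 23; G_5 = 23−1 = 22
step 5: 22 = 2·9 + 4; sub 10 for 9: 2·10 + 4; = 24; G_6 = 24−1 = 23
step 6: 23 = 2·10 + 3; sub 11 for 10: 2·11 + 3; = 25; G_7 = 25−1 = 24
step 7: 24 = 2·11 + 2; sub 12 for 11: 2·12 + 2; = 26; G_8 = 26−1 = 25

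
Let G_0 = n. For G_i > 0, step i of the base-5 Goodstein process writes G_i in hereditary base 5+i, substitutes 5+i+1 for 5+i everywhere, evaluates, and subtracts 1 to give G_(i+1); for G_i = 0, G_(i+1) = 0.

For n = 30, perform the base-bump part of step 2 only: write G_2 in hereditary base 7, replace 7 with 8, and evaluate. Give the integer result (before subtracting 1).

68

(0) 30|_5 = 5^2 + 5 ↦ 6^2 + 6|_6 = 42 ⇒ 41
(1) 41|_6 = 6^2 + 5 ↦ 7^2 + 5|_7 = 54 ⇒ 53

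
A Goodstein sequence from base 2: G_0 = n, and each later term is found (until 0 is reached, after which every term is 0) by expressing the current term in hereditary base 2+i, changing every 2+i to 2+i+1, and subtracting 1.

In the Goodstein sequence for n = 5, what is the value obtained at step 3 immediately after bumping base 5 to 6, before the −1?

[0] 5 ≡ 2^2 + 1 (base 2). Lift 3: 28. −1: 27.
[1] 27 ≡ 3^3 (base 3). Lift 4: 256. −1: 255.
[2] 255 ≡ 3·4^3 + 3·4^2 + 3·4 + 3 (base 4). Lift 5: 468. −1: 467.
[3] 467 ≡ 3·5^3 + 3·5^2 + 3·5 + 2 (base 5). Lift 6: 776. −1: 775.

776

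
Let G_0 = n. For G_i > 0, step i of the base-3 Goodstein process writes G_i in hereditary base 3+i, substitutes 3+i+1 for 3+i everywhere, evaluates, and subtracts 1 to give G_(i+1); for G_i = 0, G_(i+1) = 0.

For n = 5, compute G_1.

5

(0) 5|_3 = 3 + 2 ↦ 4 + 2|_4 = 6 ⇒ 5
(1) 5|_4 = 4 + 1 ↦ 5 + 1|_5 = 6 ⇒ 5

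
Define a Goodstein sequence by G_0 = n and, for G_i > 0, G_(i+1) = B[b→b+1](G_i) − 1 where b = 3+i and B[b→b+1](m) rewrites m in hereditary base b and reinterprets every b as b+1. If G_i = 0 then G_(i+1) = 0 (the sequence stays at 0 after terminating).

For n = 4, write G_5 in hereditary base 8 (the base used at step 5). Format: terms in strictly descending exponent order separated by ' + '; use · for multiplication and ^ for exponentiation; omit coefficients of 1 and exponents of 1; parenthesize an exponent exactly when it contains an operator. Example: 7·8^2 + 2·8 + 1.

1

4 —HB3→ 3 + 1 —bump→ 4 + 1 = 5 —(−1)→ 4
4 —HB4→ 4 —bump→ 5 = 5 —(−1)→ 4
4 —HB5→ 4 —bump→ 4 = 4 —(−1)→ 3
3 —HB6→ 3 —bump→ 3 = 3 —(−1)→ 2
2 —HB7→ 2 —bump→ 2 = 2 —(−1)→ 1
1 —HB8→ 1 —bump→ 1 = 1 —(−1)→ 0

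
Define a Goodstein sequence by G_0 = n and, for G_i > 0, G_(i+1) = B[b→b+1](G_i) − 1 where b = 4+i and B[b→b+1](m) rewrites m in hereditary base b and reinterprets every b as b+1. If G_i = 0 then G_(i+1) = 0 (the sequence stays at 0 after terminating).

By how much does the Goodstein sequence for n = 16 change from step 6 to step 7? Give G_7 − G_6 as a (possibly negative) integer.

G_0 = 16. HB_4(16) = 4^2. Bump = 25. G_1 = 24.
G_1 = 24. HB_5(24) = 4·5 + 4. Bump = 28. G_2 = 27.
G_2 = 27. HB_6(27) = 4·6 + 3. Bump = 31. G_3 = 30.
G_3 = 30. HB_7(30) = 4·7 + 2. Bump = 34. G_4 = 33.
G_4 = 33. HB_8(33) = 4·8 + 1. Bump = 37. G_5 = 36.
G_5 = 36. HB_9(36) = 4·9. Bump = 40. G_6 = 39.
G_6 = 39. HB_10(39) = 3·10 + 9. Bump = 42. G_7 = 41.

2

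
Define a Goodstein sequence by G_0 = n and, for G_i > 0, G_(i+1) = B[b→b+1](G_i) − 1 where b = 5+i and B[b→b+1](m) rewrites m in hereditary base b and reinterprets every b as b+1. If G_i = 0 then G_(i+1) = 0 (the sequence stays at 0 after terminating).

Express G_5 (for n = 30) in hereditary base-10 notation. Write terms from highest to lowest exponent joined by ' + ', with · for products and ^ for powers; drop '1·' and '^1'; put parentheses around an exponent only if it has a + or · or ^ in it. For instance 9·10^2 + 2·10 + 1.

10^2 + 1

step 0: 30 = 5^2 + 5; sub 6 for 5: 6^2 + 6; = 42; G_1 = 42−1 = 41
step 1: 41 = 6^2 + 5; sub 7 for 6: 7^2 + 5; = 54; G_2 = 54−1 = 53
step 2: 53 = 7^2 + 4; sub 8 for 7: 8^2 + 4; = 68; G_3 = 68−1 = 67
step 3: 67 = 8^2 + 3; sub 9 for 8: 9^2 + 3; = 84; G_4 = 84−1 = 83
step 4: 83 = 9^2 + 2; sub 10 for 9: 10^2 + 2; = 102; G_5 = 102−1 = 101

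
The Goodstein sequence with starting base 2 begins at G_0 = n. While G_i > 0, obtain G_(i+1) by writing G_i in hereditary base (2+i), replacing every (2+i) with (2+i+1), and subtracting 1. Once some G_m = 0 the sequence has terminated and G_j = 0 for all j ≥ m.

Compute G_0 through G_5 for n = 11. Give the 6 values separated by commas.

11, 84, 1027, 15627, 279937, 5764801

11 —HB2→ 2^(2 + 1) + 2 + 1 —bump→ 3^(3 + 1) + 3 + 1 = 85 —(−1)→ 84
84 —HB3→ 3^(3 + 1) + 3 —bump→ 4^(4 + 1) + 4 = 1028 —(−1)→ 1027
1027 —HB4→ 4^(4 + 1) + 3 —bump→ 5^(5 + 1) + 3 = 15628 —(−1)→ 15627
15627 —HB5→ 5^(5 + 1) + 2 —bump→ 6^(6 + 1) + 2 = 279938 —(−1)→ 279937
279937 —HB6→ 6^(6 + 1) + 1 —bump→ 7^(7 + 1) + 1 = 5764802 —(−1)→ 5764801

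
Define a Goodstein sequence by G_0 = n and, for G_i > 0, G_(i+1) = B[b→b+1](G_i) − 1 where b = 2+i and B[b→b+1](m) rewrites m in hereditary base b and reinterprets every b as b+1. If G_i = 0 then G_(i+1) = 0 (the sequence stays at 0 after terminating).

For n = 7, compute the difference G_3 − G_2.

step 0: 7 = 2^2 + 2 + 1; sub 3 for 2: 3^3 + 3 + 1; = 31; G_1 = 31−1 = 30
step 1: 30 = 3^3 + 3; sub 4 for 3: 4^4 + 4; = 260; G_2 = 260−1 = 259
step 2: 259 = 4^4 + 3; sub 5 for 4: 5^5 + 3; = 3128; G_3 = 3128−1 = 3127

2868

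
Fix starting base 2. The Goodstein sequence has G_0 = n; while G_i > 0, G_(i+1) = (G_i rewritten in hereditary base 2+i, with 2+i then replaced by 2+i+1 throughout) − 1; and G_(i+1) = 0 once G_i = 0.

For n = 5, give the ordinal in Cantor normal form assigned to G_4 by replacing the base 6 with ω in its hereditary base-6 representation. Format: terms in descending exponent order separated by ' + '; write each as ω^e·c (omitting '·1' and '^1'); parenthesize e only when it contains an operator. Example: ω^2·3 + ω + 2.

ω^3·3 + ω^2·3 + ω·3 + 1

[0] 5 ≡ 2^2 + 1 (base 2). Lift 3: 28. −1: 27.
[1] 27 ≡ 3^3 (base 3). Lift 4: 256. −1: 255.
[2] 255 ≡ 3·4^3 + 3·4^2 + 3·4 + 3 (base 4). Lift 5: 468. −1: 467.
[3] 467 ≡ 3·5^3 + 3·5^2 + 3·5 + 2 (base 5). Lift 6: 776. −1: 775.
[4] 775 ≡ 3·6^3 + 3·6^2 + 3·6 + 1 (base 6). Lift 7: 1198. −1: 1197.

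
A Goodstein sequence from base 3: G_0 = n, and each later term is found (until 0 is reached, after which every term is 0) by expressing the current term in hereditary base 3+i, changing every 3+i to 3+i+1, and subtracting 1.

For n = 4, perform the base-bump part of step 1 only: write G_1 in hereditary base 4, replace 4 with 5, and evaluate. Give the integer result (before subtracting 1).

G_0=4  [base 3] 3 + 1  →[3↦4]→  4 + 1 = 5  −1 ⇒ G_1=4
G_1=4  [base 4] 4  →[4↦5]→  5 = 5  −1 ⇒ G_2=4

5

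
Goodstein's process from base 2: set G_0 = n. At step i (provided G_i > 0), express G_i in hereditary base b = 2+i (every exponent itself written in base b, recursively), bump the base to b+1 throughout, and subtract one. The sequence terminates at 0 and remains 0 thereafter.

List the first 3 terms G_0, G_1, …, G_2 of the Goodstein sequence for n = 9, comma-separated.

9, 81, 1023

step 0: 9 = 2^(2 + 1) + 1; sub 3 for 2: 3^(3 + 1) + 1; = 82; G_1 = 82−1 = 81
step 1: 81 = 3^(3 + 1); sub 4 for 3: 4^(4 + 1); = 1024; G_2 = 1024−1 = 1023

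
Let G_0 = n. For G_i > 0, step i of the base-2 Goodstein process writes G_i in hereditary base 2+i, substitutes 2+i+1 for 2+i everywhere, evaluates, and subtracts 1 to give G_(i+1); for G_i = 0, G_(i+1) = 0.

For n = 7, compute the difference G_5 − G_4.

(0) 7|_2 = 2^2 + 2 + 1 ↦ 3^3 + 3 + 1|_3 = 31 ⇒ 30
(1) 30|_3 = 3^3 + 3 ↦ 4^4 + 4|_4 = 260 ⇒ 259
(2) 259|_4 = 4^4 + 3 ↦ 5^5 + 3|_5 = 3128 ⇒ 3127
(3) 3127|_5 = 5^5 + 2 ↦ 6^6 + 2|_6 = 46658 ⇒ 46657
(4) 46657|_6 = 6^6 + 1 ↦ 7^7 + 1|_7 = 823544 ⇒ 823543

776886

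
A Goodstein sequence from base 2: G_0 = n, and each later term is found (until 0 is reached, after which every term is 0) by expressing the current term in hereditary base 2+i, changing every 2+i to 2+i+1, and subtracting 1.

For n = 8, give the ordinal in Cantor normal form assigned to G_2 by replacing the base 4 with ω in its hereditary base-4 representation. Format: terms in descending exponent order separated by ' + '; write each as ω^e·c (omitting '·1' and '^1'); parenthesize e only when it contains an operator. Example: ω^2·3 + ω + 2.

ω^ω·2 + ω^2·2 + ω·2 + 1

G_0=8  [base 2] 2^(2 + 1)  →[2↦3]→  3^(3 + 1) = 81  −1 ⇒ G_1=80
G_1=80  [base 3] 2·3^3 + 2·3^2 + 2·3 + 2  →[3↦4]→  2·4^4 + 2·4^2 + 2·4 + 2 = 554  −1 ⇒ G_2=553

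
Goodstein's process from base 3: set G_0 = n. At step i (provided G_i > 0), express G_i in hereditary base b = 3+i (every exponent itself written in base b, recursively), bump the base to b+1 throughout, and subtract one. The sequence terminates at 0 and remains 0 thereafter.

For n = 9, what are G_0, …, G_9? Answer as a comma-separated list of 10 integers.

9, 15, 17, 19, 21, 23, 24, 25, 26, 27

[0] 9 ≡ 3^2 (base 3). Lift 4: 16. −1: 15.
[1] 15 ≡ 3·4 + 3 (base 4). Lift 5: 18. −1: 17.
[2] 17 ≡ 3·5 + 2 (base 5). Lift 6: 20. −1: 19.
[3] 19 ≡ 3·6 + 1 (base 6). Lift 7: 22. −1: 21.
[4] 21 ≡ 3·7 (base 7). Lift 8: 24. −1: 23.
[5] 23 ≡ 2·8 + 7 (base 8). Lift 9: 25. −1: 24.
[6] 24 ≡ 2·9 + 6 (base 9). Lift 10: 26. −1: 25.
[7] 25 ≡ 2·10 + 5 (base 10). Lift 11: 27. −1: 26.
[8] 26 ≡ 2·11 + 4 (base 11). Lift 12: 28. −1: 27.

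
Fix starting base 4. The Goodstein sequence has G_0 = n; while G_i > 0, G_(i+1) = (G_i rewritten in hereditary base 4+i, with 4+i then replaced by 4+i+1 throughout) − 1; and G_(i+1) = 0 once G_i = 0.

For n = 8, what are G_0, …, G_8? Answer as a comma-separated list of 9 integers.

8, 9, 9, 9, 9, 9, 9, 8, 7

[0] 8 ≡ 2·4 (base 4). Lift 5: 10. −1: 9.
[1] 9 ≡ 5 + 4 (base 5). Lift 6: 10. −1: 9.
[2] 9 ≡ 6 + 3 (base 6). Lift 7: 10. −1: 9.
[3] 9 ≡ 7 + 2 (base 7). Lift 8: 10. −1: 9.
[4] 9 ≡ 8 + 1 (base 8). Lift 9: 10. −1: 9.
[5] 9 ≡ 9 (base 9). Lift 10: 10. −1: 9.
[6] 9 ≡ 9 (base 10). Lift 11: 9. −1: 8.
[7] 8 ≡ 8 (base 11). Lift 12: 8. −1: 7.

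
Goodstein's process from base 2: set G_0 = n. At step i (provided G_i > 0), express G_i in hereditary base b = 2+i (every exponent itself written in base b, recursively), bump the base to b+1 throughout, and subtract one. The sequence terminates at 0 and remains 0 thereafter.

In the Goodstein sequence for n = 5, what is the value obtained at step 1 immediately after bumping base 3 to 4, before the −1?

256

G_0 = 5. HB_2(5) = 2^2 + 1. Bump = 28. G_1 = 27.
G_1 = 27. HB_3(27) = 3^3. Bump = 256. G_2 = 255.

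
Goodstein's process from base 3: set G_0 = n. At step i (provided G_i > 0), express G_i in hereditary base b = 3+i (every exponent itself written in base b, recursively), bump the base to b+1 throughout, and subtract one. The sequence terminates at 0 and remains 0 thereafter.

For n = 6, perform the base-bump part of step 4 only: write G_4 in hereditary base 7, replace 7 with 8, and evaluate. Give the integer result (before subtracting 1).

8

6 —HB3→ 2·3 —bump→ 2·4 = 8 —(−1)→ 7
7 —HB4→ 4 + 3 —bump→ 5 + 3 = 8 —(−1)→ 7
7 —HB5→ 5 + 2 —bump→ 6 + 2 = 8 —(−1)→ 7
7 —HB6→ 6 + 1 —bump→ 7 + 1 = 8 —(−1)→ 7
7 —HB7→ 7 —bump→ 8 = 8 —(−1)→ 7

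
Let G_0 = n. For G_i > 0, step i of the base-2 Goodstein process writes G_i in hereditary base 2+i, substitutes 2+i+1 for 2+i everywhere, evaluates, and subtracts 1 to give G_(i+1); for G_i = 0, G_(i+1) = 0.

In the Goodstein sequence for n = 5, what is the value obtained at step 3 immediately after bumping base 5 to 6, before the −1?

step 0: 5 = 2^2 + 1; sub 3 for 2: 3^3 + 1; = 28; G_1 = 28−1 = 27
step 1: 27 = 3^3; sub 4 for 3: 4^4; = 256; G_2 = 256−1 = 255
step 2: 255 = 3·4^3 + 3·4^2 + 3·4 + 3; sub 5 for 4: 3·5^3 + 3·5^2 + 3·5 + 3; = 468; G_3 = 468−1 = 467

776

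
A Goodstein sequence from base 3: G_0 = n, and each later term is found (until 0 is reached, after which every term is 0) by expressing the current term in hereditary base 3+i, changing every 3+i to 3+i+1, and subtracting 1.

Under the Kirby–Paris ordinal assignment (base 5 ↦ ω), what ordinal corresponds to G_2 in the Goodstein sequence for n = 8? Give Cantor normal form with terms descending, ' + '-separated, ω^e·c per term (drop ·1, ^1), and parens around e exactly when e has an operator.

ω·2

8 —HB3→ 2·3 + 2 —bump→ 2·4 + 2 = 10 —(−1)→ 9
9 —HB4→ 2·4 + 1 —bump→ 2·5 + 1 = 11 —(−1)→ 10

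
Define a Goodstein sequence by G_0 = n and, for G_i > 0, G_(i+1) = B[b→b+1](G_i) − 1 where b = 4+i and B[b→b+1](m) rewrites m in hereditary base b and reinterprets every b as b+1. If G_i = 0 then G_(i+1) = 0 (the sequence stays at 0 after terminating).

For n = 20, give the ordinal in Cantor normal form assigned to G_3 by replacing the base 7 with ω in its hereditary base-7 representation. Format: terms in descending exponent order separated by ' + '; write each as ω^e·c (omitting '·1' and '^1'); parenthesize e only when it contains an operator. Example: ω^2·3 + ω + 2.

i=0: 20 = 4^2 + 4 (b=4); 4→5: 5^2 + 5 = 30; 30−1 = 29
i=1: 29 = 5^2 + 4 (b=5); 5→6: 6^2 + 4 = 40; 40−1 = 39
i=2: 39 = 6^2 + 3 (b=6); 6→7: 7^2 + 3 = 52; 52−1 = 51
i=3: 51 = 7^2 + 2 (b=7); 7→8: 8^2 + 2 = 66; 66−1 = 65

ω^2 + 2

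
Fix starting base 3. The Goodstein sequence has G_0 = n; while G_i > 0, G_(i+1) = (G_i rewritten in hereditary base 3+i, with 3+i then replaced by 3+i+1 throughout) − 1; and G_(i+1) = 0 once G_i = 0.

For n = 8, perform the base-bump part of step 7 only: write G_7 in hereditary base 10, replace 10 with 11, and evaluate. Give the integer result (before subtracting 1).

12

step 0: 8 = 2·3 + 2; sub 4 for 3: 2·4 + 2; = 10; G_1 = 10−1 = 9
step 1: 9 = 2·4 + 1; sub 5 for 4: 2·5 + 1; = 11; G_2 = 11−1 = 10
step 2: 10 = 2·5; sub 6 for 5: 2·6; = 12; G_3 = 12−1 = 11
step 3: 11 = 6 + 5; sub 7 for 6: 7 + 5; = 12; G_4 = 12−1 = 11
step 4: 11 = 7 + 4; sub 8 for 7: 8 + 4; = 12; G_5 = 12−1 = 11
step 5: 11 = 8 + 3; sub 9 for 8: 9 + 3; = 12; G_6 = 12−1 = 11
step 6: 11 = 9 + 2; sub 10 for 9: 10 + 2; = 12; G_7 = 12−1 = 11
step 7: 11 = 10 + 1; sub 11 for 10: 11 + 1; = 12; G_8 = 12−1 = 11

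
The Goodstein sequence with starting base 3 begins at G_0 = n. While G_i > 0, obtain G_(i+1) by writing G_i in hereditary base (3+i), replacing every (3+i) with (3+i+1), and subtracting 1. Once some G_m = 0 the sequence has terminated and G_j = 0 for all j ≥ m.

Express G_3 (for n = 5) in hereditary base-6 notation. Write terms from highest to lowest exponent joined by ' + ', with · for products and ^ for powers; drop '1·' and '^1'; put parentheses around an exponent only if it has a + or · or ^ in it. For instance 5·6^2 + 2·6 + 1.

5

step 0: 5 = 3 + 2; sub 4 for 3: 4 + 2; = 6; G_1 = 6−1 = 5
step 1: 5 = 4 + 1; sub 5 for 4: 5 + 1; = 6; G_2 = 6−1 = 5
step 2: 5 = 5; sub 6 for 5: 6; = 6; G_3 = 6−1 = 5
step 3: 5 = 5; sub 7 for 6: 5; = 5; G_4 = 5−1 = 4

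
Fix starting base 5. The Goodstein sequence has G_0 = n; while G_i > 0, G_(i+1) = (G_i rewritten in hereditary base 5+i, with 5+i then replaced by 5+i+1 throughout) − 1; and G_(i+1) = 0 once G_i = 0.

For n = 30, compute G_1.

base 5: 30 = 5^2 + 5; at 6: 6^2 + 6 = 42; next = 41
base 6: 41 = 6^2 + 5; at 7: 7^2 + 5 = 54; next = 53

41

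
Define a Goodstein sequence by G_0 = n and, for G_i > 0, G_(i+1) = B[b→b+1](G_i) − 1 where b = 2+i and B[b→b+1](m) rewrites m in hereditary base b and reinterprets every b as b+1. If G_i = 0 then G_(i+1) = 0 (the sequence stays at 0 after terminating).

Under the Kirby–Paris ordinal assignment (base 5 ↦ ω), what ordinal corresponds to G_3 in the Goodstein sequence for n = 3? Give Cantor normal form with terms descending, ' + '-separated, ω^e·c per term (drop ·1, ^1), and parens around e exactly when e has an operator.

2

3 —HB2→ 2 + 1 —bump→ 3 + 1 = 4 —(−1)→ 3
3 —HB3→ 3 —bump→ 4 = 4 —(−1)→ 3
3 —HB4→ 3 —bump→ 3 = 3 —(−1)→ 2
2 —HB5→ 2 —bump→ 2 = 2 —(−1)→ 1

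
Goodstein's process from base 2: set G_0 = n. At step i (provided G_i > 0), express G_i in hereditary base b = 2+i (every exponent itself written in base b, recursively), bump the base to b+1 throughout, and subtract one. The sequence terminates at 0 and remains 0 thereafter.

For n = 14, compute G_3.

(0) 14|_2 = 2^(2 + 1) + 2^2 + 2 ↦ 3^(3 + 1) + 3^3 + 3|_3 = 111 ⇒ 110
(1) 110|_3 = 3^(3 + 1) + 3^3 + 2 ↦ 4^(4 + 1) + 4^4 + 2|_4 = 1282 ⇒ 1281
(2) 1281|_4 = 4^(4 + 1) + 4^4 + 1 ↦ 5^(5 + 1) + 5^5 + 1|_5 = 18751 ⇒ 18750
(3) 18750|_5 = 5^(5 + 1) + 5^5 ↦ 6^(6 + 1) + 6^6|_6 = 326592 ⇒ 326591

18750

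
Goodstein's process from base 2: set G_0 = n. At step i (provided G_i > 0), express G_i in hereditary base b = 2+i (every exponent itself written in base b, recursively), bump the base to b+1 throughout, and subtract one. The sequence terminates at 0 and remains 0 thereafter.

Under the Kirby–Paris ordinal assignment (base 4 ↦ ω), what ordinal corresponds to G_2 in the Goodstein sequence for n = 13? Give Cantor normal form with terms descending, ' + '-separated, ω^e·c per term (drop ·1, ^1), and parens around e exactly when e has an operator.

ω^(ω + 1) + ω^3·3 + ω^2·3 + ω·3 + 3

(0) 13|_2 = 2^(2 + 1) + 2^2 + 1 ↦ 3^(3 + 1) + 3^3 + 1|_3 = 109 ⇒ 108
(1) 108|_3 = 3^(3 + 1) + 3^3 ↦ 4^(4 + 1) + 4^4|_4 = 1280 ⇒ 1279
(2) 1279|_4 = 4^(4 + 1) + 3·4^3 + 3·4^2 + 3·4 + 3 ↦ 5^(5 + 1) + 3·5^3 + 3·5^2 + 3·5 + 3|_5 = 16093 ⇒ 16092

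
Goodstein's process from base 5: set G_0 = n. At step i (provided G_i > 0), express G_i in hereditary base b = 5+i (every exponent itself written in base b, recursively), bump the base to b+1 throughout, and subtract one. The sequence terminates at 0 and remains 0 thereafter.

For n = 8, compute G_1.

8

step 0: 8 = 5 + 3; sub 6 for 5: 6 + 3; = 9; G_1 = 9−1 = 8
step 1: 8 = 6 + 2; sub 7 for 6: 7 + 2; = 9; G_2 = 9−1 = 8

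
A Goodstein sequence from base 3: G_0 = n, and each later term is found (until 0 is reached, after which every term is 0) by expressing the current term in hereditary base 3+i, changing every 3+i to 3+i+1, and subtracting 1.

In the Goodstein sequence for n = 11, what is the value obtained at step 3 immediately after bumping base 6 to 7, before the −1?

base 3: 11 = 3^2 + 2; at 4: 4^2 + 2 = 18; next = 17
base 4: 17 = 4^2 + 1; at 5: 5^2 + 1 = 26; next = 25
base 5: 25 = 5^2; at 6: 6^2 = 36; next = 35

40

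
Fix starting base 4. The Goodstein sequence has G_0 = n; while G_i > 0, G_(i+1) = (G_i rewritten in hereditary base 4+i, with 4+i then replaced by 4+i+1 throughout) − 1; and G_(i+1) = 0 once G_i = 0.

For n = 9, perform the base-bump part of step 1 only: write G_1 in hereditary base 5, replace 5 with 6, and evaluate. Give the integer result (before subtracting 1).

12

step 0: 9 = 2·4 + 1; sub 5 for 4: 2·5 + 1; = 11; G_1 = 11−1 = 10
step 1: 10 = 2·5; sub 6 for 5: 2·6; = 12; G_2 = 12−1 = 11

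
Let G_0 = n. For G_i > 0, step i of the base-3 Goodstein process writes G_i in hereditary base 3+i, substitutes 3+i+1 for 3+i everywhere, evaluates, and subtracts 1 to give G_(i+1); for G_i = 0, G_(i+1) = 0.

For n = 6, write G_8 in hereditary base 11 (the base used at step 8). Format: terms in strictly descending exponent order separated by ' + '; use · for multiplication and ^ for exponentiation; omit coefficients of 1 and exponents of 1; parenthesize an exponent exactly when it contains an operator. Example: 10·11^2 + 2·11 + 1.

4

G_0=6  [base 3] 2·3  →[3↦4]→  2·4 = 8  −1 ⇒ G_1=7
G_1=7  [base 4] 4 + 3  →[4↦5]→  5 + 3 = 8  −1 ⇒ G_2=7
G_2=7  [base 5] 5 + 2  →[5↦6]→  6 + 2 = 8  −1 ⇒ G_3=7
G_3=7  [base 6] 6 + 1  →[6↦7]→  7 + 1 = 8  −1 ⇒ G_4=7
G_4=7  [base 7] 7  →[7↦8]→  8 = 8  −1 ⇒ G_5=7
G_5=7  [base 8] 7  →[8↦9]→  7 = 7  −1 ⇒ G_6=6
G_6=6  [base 9] 6  →[9↦10]→  6 = 6  −1 ⇒ G_7=5
G_7=5  [base 10] 5  →[10↦11]→  5 = 5  −1 ⇒ G_8=4
G_8=4  [base 11] 4  →[11↦12]→  4 = 4  −1 ⇒ G_9=3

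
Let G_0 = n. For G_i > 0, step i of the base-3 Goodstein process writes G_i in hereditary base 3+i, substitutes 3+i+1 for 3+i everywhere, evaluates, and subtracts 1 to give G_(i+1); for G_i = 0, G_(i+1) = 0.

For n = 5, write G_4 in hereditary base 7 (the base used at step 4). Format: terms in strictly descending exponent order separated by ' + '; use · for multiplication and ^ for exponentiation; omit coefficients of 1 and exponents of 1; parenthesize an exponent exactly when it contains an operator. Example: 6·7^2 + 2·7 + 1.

[0] 5 ≡ 3 + 2 (base 3). Lift 4: 6. −1: 5.
[1] 5 ≡ 4 + 1 (base 4). Lift 5: 6. −1: 5.
[2] 5 ≡ 5 (base 5). Lift 6: 6. −1: 5.
[3] 5 ≡ 5 (base 6). Lift 7: 5. −1: 4.

4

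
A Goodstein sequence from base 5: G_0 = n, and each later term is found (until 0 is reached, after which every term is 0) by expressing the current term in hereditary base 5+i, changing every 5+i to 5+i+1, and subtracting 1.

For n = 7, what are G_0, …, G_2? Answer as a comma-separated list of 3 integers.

G_0=7  [base 5] 5 + 2  →[5↦6]→  6 + 2 = 8  −1 ⇒ G_1=7
G_1=7  [base 6] 6 + 1  →[6↦7]→  7 + 1 = 8  −1 ⇒ G_2=7

7, 7, 7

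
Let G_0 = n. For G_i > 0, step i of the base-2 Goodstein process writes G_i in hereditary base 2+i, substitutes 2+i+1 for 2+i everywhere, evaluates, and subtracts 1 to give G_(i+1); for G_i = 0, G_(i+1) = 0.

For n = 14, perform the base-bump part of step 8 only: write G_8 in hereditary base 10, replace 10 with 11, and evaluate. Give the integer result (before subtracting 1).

base 2: 14 = 2^(2 + 1) + 2^2 + 2; at 3: 3^(3 + 1) + 3^3 + 3 = 111; next = 110
base 3: 110 = 3^(3 + 1) + 3^3 + 2; at 4: 4^(4 + 1) + 4^4 + 2 = 1282; next = 1281
base 4: 1281 = 4^(4 + 1) + 4^4 + 1; at 5: 5^(5 + 1) + 5^5 + 1 = 18751; next = 18750
base 5: 18750 = 5^(5 + 1) + 5^5; at 6: 6^(6 + 1) + 6^6 = 326592; next = 326591
base 6: 326591 = 6^(6 + 1) + 5·6^5 + 5·6^4 + 5·6^3 + 5·6^2 + 5·6 + 5; at 7: 7^(7 + 1) + 5·7^5 + 5·7^4 + 5·7^3 + 5·7^2 + 5·7 + 5 = 5862841; next = 5862840
base 7: 5862840 = 7^(7 + 1) + 5·7^5 + 5·7^4 + 5·7^3 + 5·7^2 + 5·7 + 4; at 8: 8^(8 + 1) + 5·8^5 + 5·8^4 + 5·8^3 + 5·8^2 + 5·8 + 4 = 134404972; next = 134404971
base 8: 134404971 = 8^(8 + 1) + 5·8^5 + 5·8^4 + 5·8^3 + 5·8^2 + 5·8 + 3; at 9: 9^(9 + 1) + 5·9^5 + 5·9^4 + 5·9^3 + 5·9^2 + 5·9 + 3 = 3487116549; next = 3487116548
base 9: 3487116548 = 9^(9 + 1) + 5·9^5 + 5·9^4 + 5·9^3 + 5·9^2 + 5·9 + 2; at 10: 10^(10 + 1) + 5·10^5 + 5·10^4 + 5·10^3 + 5·10^2 + 5·10 + 2 = 100000555552; next = 100000555551
base 10: 100000555551 = 10^(10 + 1) + 5·10^5 + 5·10^4 + 5·10^3 + 5·10^2 + 5·10 + 1; at 11: 11^(11 + 1) + 5·11^5 + 5·11^4 + 5·11^3 + 5·11^2 + 5·11 + 1 = 3138429262497; next = 3138429262496

3138429262497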